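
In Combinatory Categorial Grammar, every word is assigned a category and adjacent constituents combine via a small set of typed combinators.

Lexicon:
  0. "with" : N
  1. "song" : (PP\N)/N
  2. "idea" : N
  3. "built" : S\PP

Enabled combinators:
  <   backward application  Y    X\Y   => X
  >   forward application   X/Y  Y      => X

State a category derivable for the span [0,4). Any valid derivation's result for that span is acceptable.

[0,4] S   <
  [0,3] PP   <
    [0,1] "with" : N
    [1,3] PP\N   >
      [1,2] "song" : (PP\N)/N
      [2,3] "idea" : N
  [3,4] "built" : S\PP

S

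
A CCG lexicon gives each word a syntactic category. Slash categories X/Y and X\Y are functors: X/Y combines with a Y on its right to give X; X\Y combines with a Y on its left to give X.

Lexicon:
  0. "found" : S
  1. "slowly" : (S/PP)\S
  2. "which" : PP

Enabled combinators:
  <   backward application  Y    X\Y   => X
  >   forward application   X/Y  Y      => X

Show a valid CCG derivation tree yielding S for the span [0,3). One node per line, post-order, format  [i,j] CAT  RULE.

[0,3] S   >
  [0,2] S/PP   <
    [0,1] "found" : S
    [1,2] "slowly" : (S/PP)\S
  [2,3] "which" : PP

[0,1] S  lex  "found"
[1,2] (S/PP)\S  lex  "slowly"
[0,2] S/PP  <  k=1
[2,3] PP  lex  "which"
[0,3] S  >  k=2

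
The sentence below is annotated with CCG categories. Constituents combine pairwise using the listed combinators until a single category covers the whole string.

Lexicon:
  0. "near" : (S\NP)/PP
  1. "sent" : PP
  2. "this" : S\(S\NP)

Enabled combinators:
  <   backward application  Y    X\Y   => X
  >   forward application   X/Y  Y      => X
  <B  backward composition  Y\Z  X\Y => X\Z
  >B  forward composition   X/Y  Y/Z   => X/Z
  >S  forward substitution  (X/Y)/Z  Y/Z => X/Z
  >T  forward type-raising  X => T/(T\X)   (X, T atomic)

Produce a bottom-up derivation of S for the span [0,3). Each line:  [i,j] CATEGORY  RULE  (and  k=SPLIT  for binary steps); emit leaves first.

[0,3] S   <
  [0,2] S\NP   >
    [0,1] "near" : (S\NP)/PP
    [1,2] "sent" : PP
  [2,3] "this" : S\(S\NP)

[0,1] (S\NP)/PP  lex  "near"
[1,2] PP  lex  "sent"
[0,2] S\NP  >  k=1
[2,3] S\(S\NP)  lex  "this"
[0,3] S  <  k=2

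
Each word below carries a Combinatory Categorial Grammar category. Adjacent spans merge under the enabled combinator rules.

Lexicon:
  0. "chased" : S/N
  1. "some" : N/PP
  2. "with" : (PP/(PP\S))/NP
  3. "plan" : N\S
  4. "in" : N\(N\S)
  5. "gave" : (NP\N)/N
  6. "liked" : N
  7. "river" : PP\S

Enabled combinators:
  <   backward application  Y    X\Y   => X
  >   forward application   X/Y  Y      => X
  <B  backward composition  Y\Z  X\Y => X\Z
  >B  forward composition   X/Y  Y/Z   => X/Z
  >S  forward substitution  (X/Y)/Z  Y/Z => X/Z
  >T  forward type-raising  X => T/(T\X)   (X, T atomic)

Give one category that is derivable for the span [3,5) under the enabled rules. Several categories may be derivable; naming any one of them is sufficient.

[0,8] S   >
  [0,2] S/PP   >B
    [0,1] "chased" : S/N
    [1,2] "some" : N/PP
  [2,8] PP   >
    [2,7] PP/(PP\S)   >
      [2,3] "with" : (PP/(PP\S))/NP
      [3,7] NP   <
        [3,5] N   <
          [3,4] "plan" : N\S
          [4,5] "in" : N\(N\S)
        [5,7] NP\N   >
          [5,6] "gave" : (NP\N)/N
          [6,7] "liked" : N
    [7,8] "river" : PP\S

N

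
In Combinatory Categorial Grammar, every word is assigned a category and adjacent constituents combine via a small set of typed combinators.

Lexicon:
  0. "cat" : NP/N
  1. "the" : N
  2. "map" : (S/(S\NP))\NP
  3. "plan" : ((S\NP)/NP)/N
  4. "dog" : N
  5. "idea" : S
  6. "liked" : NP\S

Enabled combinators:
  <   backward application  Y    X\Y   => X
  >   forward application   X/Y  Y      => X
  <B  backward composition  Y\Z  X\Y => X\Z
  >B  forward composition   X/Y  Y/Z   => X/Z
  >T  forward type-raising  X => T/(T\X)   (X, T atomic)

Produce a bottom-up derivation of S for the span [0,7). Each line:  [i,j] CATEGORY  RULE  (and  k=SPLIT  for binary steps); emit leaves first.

[0,7] S   >
  [0,3] S/(S\NP)   <
    [0,2] NP   >
      [0,1] "cat" : NP/N
      [1,2] "the" : N
    [2,3] "map" : (S/(S\NP))\NP
  [3,7] S\NP   >
    [3,5] (S\NP)/NP   >
      [3,4] "plan" : ((S\NP)/NP)/N
      [4,5] "dog" : N
    [5,7] NP   >
      [5,6] NP/(NP\S)   >T
        [5,6] "idea" : S
      [6,7] "liked" : NP\S

[0,1] NP/N  lex  "cat"
[1,2] N  lex  "the"
[0,2] NP  >  k=1
[2,3] (S/(S\NP))\NP  lex  "map"
[0,3] S/(S\NP)  <  k=2
[3,4] ((S\NP)/NP)/N  lex  "plan"
[4,5] N  lex  "dog"
[3,5] (S\NP)/NP  >  k=4
[5,6] S  lex  "idea"
[5,6] NP/(NP\S)  >T
[6,7] NP\S  lex  "liked"
[5,7] NP  >  k=6
[3,7] S\NP  >  k=5
[0,7] S  >  k=3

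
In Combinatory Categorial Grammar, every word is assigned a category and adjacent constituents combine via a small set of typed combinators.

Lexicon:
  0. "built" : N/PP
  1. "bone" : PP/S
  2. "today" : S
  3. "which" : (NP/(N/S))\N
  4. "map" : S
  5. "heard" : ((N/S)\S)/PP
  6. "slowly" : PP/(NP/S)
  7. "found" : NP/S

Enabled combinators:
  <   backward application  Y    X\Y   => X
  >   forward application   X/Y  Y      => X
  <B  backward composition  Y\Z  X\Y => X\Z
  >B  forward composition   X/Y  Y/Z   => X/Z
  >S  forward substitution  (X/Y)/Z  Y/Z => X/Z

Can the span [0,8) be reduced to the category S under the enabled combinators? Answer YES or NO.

N/PP PP/S S (NP/(N/S))\N S ((N/S)\S)/PP PP/(NP/S) NP/S
CKY chart[0,8] = {NP}; S ∉ chart

NO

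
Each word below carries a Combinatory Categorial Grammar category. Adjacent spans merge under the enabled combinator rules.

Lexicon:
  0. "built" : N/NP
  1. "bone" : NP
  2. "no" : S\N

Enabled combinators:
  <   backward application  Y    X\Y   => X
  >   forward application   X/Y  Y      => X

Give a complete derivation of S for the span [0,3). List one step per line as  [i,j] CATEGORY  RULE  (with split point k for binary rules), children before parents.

[0,1] N/NP  lex  "built"
[1,2] NP  lex  "bone"
[0,2] N  >  k=1
[2,3] S\N  lex  "no"
[0,3] S  <  k=2

[0,3] S   <
  [0,2] N   >
    [0,1] "built" : N/NP
    [1,2] "bone" : NP
  [2,3] "no" : S\N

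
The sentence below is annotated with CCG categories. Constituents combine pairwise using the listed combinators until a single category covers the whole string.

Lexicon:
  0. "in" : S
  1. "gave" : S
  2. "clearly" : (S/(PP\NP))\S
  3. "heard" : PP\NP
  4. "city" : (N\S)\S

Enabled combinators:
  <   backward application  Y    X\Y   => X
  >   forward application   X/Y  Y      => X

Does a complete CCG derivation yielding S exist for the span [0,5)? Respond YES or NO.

S S (S/(PP\NP))\S PP\NP (N\S)\S
CKY chart[0,5] = {N}; S ∉ chart

NO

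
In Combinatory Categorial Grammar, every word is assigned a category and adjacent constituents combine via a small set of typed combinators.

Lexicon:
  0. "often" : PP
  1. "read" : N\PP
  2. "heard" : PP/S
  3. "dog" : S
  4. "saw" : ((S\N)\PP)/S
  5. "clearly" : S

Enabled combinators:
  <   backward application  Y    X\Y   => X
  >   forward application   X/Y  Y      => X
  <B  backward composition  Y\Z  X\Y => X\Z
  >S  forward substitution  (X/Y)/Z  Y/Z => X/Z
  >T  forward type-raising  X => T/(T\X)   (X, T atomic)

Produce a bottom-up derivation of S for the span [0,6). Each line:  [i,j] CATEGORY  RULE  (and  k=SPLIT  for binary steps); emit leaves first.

[0,6] S   <
  [0,2] N   >
    [0,1] N/(N\PP)   >T
      [0,1] "often" : PP
    [1,2] "read" : N\PP
  [2,6] S\N   <
    [2,4] PP   >
      [2,3] "heard" : PP/S
      [3,4] "dog" : S
    [4,6] (S\N)\PP   >
      [4,5] "saw" : ((S\N)\PP)/S
      [5,6] "clearly" : S

[0,1] PP  lex  "often"
[0,1] N/(N\PP)  >T
[1,2] N\PP  lex  "read"
[0,2] N  >  k=1
[2,3] PP/S  lex  "heard"
[3,4] S  lex  "dog"
[2,4] PP  >  k=3
[4,5] ((S\N)\PP)/S  lex  "saw"
[5,6] S  lex  "clearly"
[4,6] (S\N)\PP  >  k=5
[2,6] S\N  <  k=4
[0,6] S  <  k=2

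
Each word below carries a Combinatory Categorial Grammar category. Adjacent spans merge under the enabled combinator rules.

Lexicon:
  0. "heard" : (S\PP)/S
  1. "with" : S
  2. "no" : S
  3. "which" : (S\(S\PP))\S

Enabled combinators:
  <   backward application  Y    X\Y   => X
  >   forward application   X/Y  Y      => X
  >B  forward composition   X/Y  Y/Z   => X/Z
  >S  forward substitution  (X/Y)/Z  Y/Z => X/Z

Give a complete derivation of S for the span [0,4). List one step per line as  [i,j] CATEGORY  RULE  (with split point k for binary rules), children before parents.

[0,4] S   <
  [0,2] S\PP   >
    [0,1] "heard" : (S\PP)/S
    [1,2] "with" : S
  [2,4] S\(S\PP)   <
    [2,3] "no" : S
    [3,4] "which" : (S\(S\PP))\S

[0,1] (S\PP)/S  lex  "heard"
[1,2] S  lex  "with"
[0,2] S\PP  >  k=1
[2,3] S  lex  "no"
[3,4] (S\(S\PP))\S  lex  "which"
[2,4] S\(S\PP)  <  k=3
[0,4] S  <  k=2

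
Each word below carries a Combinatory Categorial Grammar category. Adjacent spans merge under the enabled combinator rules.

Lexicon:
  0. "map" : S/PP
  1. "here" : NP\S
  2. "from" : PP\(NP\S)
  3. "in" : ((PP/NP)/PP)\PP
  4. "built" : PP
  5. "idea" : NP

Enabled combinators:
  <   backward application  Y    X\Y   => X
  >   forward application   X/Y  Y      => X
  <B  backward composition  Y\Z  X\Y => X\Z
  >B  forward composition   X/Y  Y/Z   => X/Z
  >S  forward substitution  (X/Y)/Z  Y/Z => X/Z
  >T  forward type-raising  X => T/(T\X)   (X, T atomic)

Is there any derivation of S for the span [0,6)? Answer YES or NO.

[0,6] S   >
  [0,5] S/NP   >B
    [0,1] "map" : S/PP
    [1,5] PP/NP   >
      [1,4] (PP/NP)/PP   <
        [1,3] PP   <
          [1,2] "here" : NP\S
          [2,3] "from" : PP\(NP\S)
        [3,4] "in" : ((PP/NP)/PP)\PP
      [4,5] "built" : PP
  [5,6] "idea" : NP

YES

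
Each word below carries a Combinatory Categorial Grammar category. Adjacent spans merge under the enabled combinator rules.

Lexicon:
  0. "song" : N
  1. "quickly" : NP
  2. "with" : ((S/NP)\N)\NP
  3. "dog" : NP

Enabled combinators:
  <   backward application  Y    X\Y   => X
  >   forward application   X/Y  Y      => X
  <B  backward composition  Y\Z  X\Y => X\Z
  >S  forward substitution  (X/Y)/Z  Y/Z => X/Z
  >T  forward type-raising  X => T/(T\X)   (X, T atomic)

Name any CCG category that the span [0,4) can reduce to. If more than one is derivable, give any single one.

[0,4] S   >
  [0,3] S/NP   <
    [0,1] "song" : N
    [1,3] (S/NP)\N   <
      [1,2] "quickly" : NP
      [2,3] "with" : ((S/NP)\N)\NP
  [3,4] "dog" : NP

S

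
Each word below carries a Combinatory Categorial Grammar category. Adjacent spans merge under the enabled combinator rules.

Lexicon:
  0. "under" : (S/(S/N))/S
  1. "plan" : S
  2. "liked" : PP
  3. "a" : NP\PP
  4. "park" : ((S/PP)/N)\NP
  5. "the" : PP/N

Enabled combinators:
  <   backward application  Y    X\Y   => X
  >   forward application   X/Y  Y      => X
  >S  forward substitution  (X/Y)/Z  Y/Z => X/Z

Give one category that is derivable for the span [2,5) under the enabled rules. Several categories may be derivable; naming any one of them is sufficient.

[0,6] S   >
  [0,2] S/(S/N)   >
    [0,1] "under" : (S/(S/N))/S
    [1,2] "plan" : S
  [2,6] S/N   >S
    [2,5] (S/PP)/N   <
      [2,4] NP   <
        [2,3] "liked" : PP
        [3,4] "a" : NP\PP
      [4,5] "park" : ((S/PP)/N)\NP
    [5,6] "the" : PP/N

(S/PP)/N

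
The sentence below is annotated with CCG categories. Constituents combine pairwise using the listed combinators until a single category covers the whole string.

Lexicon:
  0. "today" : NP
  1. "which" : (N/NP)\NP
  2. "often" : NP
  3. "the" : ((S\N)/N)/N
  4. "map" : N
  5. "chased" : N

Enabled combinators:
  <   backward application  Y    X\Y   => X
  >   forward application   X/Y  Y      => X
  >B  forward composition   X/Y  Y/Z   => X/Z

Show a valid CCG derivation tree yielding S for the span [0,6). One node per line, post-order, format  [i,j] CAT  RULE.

[0,6] S   <
  [0,3] N   >
    [0,2] N/NP   <
      [0,1] "today" : NP
      [1,2] "which" : (N/NP)\NP
    [2,3] "often" : NP
  [3,6] S\N   >
    [3,5] (S\N)/N   >
      [3,4] "the" : ((S\N)/N)/N
      [4,5] "map" : N
    [5,6] "chased" : N

[0,1] NP  lex  "today"
[1,2] (N/NP)\NP  lex  "which"
[0,2] N/NP  <  k=1
[2,3] NP  lex  "often"
[0,3] N  >  k=2
[3,4] ((S\N)/N)/N  lex  "the"
[4,5] N  lex  "map"
[3,5] (S\N)/N  >  k=4
[5,6] N  lex  "chased"
[3,6] S\N  >  k=5
[0,6] S  <  k=3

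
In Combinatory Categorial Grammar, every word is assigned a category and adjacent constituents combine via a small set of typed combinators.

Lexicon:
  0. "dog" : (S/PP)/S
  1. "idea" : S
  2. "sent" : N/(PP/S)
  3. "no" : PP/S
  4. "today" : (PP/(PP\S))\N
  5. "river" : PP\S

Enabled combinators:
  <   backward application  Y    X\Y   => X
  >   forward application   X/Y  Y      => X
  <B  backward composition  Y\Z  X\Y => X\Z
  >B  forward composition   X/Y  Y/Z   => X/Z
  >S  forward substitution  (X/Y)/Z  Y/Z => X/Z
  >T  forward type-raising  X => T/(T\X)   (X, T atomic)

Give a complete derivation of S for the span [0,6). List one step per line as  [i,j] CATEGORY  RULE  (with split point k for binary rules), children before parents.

[0,6] S   >
  [0,2] S/PP   >
    [0,1] "dog" : (S/PP)/S
    [1,2] "idea" : S
  [2,6] PP   >
    [2,5] PP/(PP\S)   <
      [2,4] N   >
        [2,3] "sent" : N/(PP/S)
        [3,4] "no" : PP/S
      [4,5] "today" : (PP/(PP\S))\N
    [5,6] "river" : PP\S

[0,1] (S/PP)/S  lex  "dog"
[1,2] S  lex  "idea"
[0,2] S/PP  >  k=1
[2,3] N/(PP/S)  lex  "sent"
[3,4] PP/S  lex  "no"
[2,4] N  >  k=3
[4,5] (PP/(PP\S))\N  lex  "today"
[2,5] PP/(PP\S)  <  k=4
[5,6] PP\S  lex  "river"
[2,6] PP  >  k=5
[0,6] S  >  k=2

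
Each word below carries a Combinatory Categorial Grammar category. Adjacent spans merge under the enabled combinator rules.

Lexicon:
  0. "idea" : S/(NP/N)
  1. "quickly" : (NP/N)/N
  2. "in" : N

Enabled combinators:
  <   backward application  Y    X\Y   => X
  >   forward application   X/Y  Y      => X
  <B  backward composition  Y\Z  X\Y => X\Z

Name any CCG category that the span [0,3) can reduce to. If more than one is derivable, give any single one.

[0,3] S   >
  [0,1] "idea" : S/(NP/N)
  [1,3] NP/N   >
    [1,2] "quickly" : (NP/N)/N
    [2,3] "in" : N

S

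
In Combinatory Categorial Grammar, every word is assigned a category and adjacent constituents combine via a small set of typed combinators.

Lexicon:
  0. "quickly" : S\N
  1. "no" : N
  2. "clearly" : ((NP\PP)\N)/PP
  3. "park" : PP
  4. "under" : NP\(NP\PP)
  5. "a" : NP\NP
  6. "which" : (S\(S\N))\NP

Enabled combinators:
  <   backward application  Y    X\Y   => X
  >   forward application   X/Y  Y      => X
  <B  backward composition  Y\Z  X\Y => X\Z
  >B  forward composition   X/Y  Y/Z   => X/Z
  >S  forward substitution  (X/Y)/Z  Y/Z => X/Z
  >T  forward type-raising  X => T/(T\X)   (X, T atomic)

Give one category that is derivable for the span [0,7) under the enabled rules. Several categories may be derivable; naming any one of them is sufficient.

[0,7] S   <
  [0,1] "quickly" : S\N
  [1,7] S\(S\N)   <
    [1,6] NP   <
      [1,2] "no" : N
      [2,6] NP\N   <B
        [2,5] NP\N   <B
          [2,4] (NP\PP)\N   >
            [2,3] "clearly" : ((NP\PP)\N)/PP
            [3,4] "park" : PP
          [4,5] "under" : NP\(NP\PP)
        [5,6] "a" : NP\NP
    [6,7] "which" : (S\(S\N))\NP

S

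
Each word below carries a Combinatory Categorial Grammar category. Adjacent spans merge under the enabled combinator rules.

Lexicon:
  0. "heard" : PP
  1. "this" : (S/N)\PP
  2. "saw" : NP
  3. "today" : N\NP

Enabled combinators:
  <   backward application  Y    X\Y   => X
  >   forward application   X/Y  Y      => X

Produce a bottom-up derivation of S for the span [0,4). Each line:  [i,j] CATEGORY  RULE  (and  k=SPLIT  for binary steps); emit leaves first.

[0,1] PP  lex  "heard"
[1,2] (S/N)\PP  lex  "this"
[0,2] S/N  <  k=1
[2,3] NP  lex  "saw"
[3,4] N\NP  lex  "today"
[2,4] N  <  k=3
[0,4] S  >  k=2

[0,4] S   >
  [0,2] S/N   <
    [0,1] "heard" : PP
    [1,2] "this" : (S/N)\PP
  [2,4] N   <
    [2,3] "saw" : NP
    [3,4] "today" : N\NP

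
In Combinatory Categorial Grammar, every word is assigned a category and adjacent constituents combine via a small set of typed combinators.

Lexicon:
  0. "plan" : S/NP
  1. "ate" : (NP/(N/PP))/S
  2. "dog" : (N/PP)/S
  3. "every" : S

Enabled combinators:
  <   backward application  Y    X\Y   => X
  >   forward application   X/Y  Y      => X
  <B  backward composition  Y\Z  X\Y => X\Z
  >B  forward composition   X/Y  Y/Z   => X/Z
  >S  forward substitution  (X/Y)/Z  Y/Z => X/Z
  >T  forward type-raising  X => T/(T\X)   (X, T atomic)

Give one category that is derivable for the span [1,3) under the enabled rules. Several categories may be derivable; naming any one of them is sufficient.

[0,4] S   >
  [0,1] "plan" : S/NP
  [1,4] NP   >
    [1,3] NP/S   >S
      [1,2] "ate" : (NP/(N/PP))/S
      [2,3] "dog" : (N/PP)/S
    [3,4] "every" : S

NP/S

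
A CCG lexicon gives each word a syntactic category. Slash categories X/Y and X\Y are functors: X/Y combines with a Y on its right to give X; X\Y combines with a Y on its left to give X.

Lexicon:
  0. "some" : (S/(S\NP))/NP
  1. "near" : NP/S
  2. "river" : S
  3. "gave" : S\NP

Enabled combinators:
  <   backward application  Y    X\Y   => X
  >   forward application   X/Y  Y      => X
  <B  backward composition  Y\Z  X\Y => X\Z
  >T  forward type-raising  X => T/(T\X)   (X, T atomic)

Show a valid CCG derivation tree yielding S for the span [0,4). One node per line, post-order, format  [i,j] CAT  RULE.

[0,4] S   >
  [0,3] S/(S\NP)   >
    [0,1] "some" : (S/(S\NP))/NP
    [1,3] NP   >
      [1,2] "near" : NP/S
      [2,3] "river" : S
  [3,4] "gave" : S\NP

[0,1] (S/(S\NP))/NP  lex  "some"
[1,2] NP/S  lex  "near"
[2,3] S  lex  "river"
[1,3] NP  >  k=2
[0,3] S/(S\NP)  >  k=1
[3,4] S\NP  lex  "gave"
[0,4] S  >  k=3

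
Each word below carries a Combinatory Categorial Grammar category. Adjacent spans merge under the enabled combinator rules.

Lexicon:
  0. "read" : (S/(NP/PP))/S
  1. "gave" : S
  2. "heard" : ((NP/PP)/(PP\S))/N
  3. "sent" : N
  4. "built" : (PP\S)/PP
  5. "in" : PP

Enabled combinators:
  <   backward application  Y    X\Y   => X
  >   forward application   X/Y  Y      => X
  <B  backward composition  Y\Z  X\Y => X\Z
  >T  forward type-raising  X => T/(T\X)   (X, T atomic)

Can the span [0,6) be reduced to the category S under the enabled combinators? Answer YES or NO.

[0,6] S   >
  [0,2] S/(NP/PP)   >
    [0,1] "read" : (S/(NP/PP))/S
    [1,2] "gave" : S
  [2,6] NP/PP   >
    [2,4] (NP/PP)/(PP\S)   >
      [2,3] "heard" : ((NP/PP)/(PP\S))/N
      [3,4] "sent" : N
    [4,6] PP\S   >
      [4,5] "built" : (PP\S)/PP
      [5,6] "in" : PP

YES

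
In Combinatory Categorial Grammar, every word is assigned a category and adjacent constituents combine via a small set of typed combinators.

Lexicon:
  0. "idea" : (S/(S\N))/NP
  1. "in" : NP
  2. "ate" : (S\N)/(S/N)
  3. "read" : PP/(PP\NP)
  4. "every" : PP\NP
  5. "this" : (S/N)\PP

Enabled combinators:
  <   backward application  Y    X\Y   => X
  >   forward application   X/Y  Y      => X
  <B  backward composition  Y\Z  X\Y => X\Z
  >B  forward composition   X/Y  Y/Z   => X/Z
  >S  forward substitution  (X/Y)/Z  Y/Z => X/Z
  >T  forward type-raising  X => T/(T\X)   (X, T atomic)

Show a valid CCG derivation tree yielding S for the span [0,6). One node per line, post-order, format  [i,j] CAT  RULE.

[0,1] (S/(S\N))/NP  lex  "idea"
[1,2] NP  lex  "in"
[0,2] S/(S\N)  >  k=1
[2,3] (S\N)/(S/N)  lex  "ate"
[3,4] PP/(PP\NP)  lex  "read"
[4,5] PP\NP  lex  "every"
[3,5] PP  >  k=4
[5,6] (S/N)\PP  lex  "this"
[3,6] S/N  <  k=5
[2,6] S\N  >  k=3
[0,6] S  >  k=2

[0,6] S   >
  [0,2] S/(S\N)   >
    [0,1] "idea" : (S/(S\N))/NP
    [1,2] "in" : NP
  [2,6] S\N   >
    [2,3] "ate" : (S\N)/(S/N)
    [3,6] S/N   <
      [3,5] PP   >
        [3,4] "read" : PP/(PP\NP)
        [4,5] "every" : PP\NP
      [5,6] "this" : (S/N)\PP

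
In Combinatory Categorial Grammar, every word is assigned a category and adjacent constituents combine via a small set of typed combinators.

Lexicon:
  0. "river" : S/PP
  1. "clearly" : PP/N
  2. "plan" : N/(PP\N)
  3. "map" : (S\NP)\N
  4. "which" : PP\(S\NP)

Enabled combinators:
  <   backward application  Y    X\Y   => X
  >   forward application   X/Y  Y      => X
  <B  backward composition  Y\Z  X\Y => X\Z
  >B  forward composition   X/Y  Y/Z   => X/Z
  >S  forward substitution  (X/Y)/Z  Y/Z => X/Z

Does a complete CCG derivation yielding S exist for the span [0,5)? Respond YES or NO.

[0,5] S   >
  [0,1] "river" : S/PP
  [1,5] PP   >
    [1,2] "clearly" : PP/N
    [2,5] N   >
      [2,3] "plan" : N/(PP\N)
      [3,5] PP\N   <B
        [3,4] "map" : (S\NP)\N
        [4,5] "which" : PP\(S\NP)

YES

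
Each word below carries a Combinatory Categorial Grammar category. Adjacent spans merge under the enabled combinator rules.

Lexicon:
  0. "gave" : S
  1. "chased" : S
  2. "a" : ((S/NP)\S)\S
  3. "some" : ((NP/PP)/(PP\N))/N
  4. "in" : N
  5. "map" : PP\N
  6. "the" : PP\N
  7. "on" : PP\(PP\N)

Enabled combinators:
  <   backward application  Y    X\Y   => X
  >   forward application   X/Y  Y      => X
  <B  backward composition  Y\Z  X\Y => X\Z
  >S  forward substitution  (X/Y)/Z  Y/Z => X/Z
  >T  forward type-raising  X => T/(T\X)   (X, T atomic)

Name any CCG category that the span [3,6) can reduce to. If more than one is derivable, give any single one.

[0,8] S   >
  [0,3] S/NP   <
    [0,1] "gave" : S
    [1,3] (S/NP)\S   <
      [1,2] "chased" : S
      [2,3] "a" : ((S/NP)\S)\S
  [3,8] NP   >
    [3,6] NP/PP   >
      [3,5] (NP/PP)/(PP\N)   >
        [3,4] "some" : ((NP/PP)/(PP\N))/N
        [4,5] "in" : N
      [5,6] "map" : PP\N
    [6,8] PP   <
      [6,7] "the" : PP\N
      [7,8] "on" : PP\(PP\N)

NP/PP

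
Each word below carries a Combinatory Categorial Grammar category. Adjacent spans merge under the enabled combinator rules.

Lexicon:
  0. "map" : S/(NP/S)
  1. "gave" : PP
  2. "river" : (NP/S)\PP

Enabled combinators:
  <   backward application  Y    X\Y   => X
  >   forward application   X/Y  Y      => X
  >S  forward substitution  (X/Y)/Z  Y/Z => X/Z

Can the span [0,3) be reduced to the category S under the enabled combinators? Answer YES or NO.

YES

[0,3] S   >
  [0,1] "map" : S/(NP/S)
  [1,3] NP/S   <
    [1,2] "gave" : PP
    [2,3] "river" : (NP/S)\PP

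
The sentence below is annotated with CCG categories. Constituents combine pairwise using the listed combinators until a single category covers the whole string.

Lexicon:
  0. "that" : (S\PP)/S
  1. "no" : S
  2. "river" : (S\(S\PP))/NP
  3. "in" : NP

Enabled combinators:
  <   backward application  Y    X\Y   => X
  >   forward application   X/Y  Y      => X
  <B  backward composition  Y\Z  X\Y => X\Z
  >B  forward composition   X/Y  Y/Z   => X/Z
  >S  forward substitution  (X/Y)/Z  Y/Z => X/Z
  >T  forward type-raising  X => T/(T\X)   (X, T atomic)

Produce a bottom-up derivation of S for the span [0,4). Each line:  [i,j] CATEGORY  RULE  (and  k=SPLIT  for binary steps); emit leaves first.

[0,4] S   <
  [0,2] S\PP   >
    [0,1] "that" : (S\PP)/S
    [1,2] "no" : S
  [2,4] S\(S\PP)   >
    [2,3] "river" : (S\(S\PP))/NP
    [3,4] "in" : NP

[0,1] (S\PP)/S  lex  "that"
[1,2] S  lex  "no"
[0,2] S\PP  >  k=1
[2,3] (S\(S\PP))/NP  lex  "river"
[3,4] NP  lex  "in"
[2,4] S\(S\PP)  >  k=3
[0,4] S  <  k=2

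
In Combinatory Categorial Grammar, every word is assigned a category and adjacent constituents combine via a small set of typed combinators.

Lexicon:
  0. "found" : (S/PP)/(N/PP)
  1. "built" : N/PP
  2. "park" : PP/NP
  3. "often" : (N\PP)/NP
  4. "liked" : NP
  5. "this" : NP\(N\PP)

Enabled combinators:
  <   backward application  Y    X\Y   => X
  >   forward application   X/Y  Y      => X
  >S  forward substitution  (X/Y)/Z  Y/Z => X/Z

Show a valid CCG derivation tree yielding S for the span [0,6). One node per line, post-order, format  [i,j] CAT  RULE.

[0,1] (S/PP)/(N/PP)  lex  "found"
[1,2] N/PP  lex  "built"
[0,2] S/PP  >  k=1
[2,3] PP/NP  lex  "park"
[3,4] (N\PP)/NP  lex  "often"
[4,5] NP  lex  "liked"
[3,5] N\PP  >  k=4
[5,6] NP\(N\PP)  lex  "this"
[3,6] NP  <  k=5
[2,6] PP  >  k=3
[0,6] S  >  k=2

[0,6] S   >
  [0,2] S/PP   >
    [0,1] "found" : (S/PP)/(N/PP)
    [1,2] "built" : N/PP
  [2,6] PP   >
    [2,3] "park" : PP/NP
    [3,6] NP   <
      [3,5] N\PP   >
        [3,4] "often" : (N\PP)/NP
        [4,5] "liked" : NP
      [5,6] "this" : NP\(N\PP)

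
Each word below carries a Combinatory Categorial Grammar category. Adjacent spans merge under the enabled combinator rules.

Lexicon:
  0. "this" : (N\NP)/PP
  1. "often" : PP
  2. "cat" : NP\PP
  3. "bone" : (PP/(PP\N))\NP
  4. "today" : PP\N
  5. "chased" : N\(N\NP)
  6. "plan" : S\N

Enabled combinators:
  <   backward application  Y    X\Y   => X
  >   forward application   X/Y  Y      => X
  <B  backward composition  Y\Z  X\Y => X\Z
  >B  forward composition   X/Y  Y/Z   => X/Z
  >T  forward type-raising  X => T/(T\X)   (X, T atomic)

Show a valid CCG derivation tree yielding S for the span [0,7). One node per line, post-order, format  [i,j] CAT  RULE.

[0,7] S   <
  [0,6] N   <
    [0,5] N\NP   >
      [0,1] "this" : (N\NP)/PP
      [1,5] PP   >
        [1,4] PP/(PP\N)   <
          [1,3] NP   >
            [1,2] NP/(NP\PP)   >T
              [1,2] "often" : PP
            [2,3] "cat" : NP\PP
          [3,4] "bone" : (PP/(PP\N))\NP
        [4,5] "today" : PP\N
    [5,6] "chased" : N\(N\NP)
  [6,7] "plan" : S\N

[0,1] (N\NP)/PP  lex  "this"
[1,2] PP  lex  "often"
[1,2] NP/(NP\PP)  >T
[2,3] NP\PP  lex  "cat"
[1,3] NP  >  k=2
[3,4] (PP/(PP\N))\NP  lex  "bone"
[1,4] PP/(PP\N)  <  k=3
[4,5] PP\N  lex  "today"
[1,5] PP  >  k=4
[0,5] N\NP  >  k=1
[5,6] N\(N\NP)  lex  "chased"
[0,6] N  <  k=5
[6,7] S\N  lex  "plan"
[0,7] S  <  k=6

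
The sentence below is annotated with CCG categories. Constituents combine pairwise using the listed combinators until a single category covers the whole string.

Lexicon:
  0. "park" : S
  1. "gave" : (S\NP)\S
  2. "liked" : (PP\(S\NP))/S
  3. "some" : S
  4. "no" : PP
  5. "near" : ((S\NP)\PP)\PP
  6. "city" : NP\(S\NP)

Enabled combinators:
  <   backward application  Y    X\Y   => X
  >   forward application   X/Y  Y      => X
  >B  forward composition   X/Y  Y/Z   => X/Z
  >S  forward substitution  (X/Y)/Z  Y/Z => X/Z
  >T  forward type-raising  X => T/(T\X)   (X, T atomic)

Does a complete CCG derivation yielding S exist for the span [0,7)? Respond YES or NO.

NO

S (S\NP)\S (PP\(S\NP))/S S PP ((S\NP)\PP)\PP NP\(S\NP)
CKY chart[0,7] = {N/(N\NP), NP, NP/(NP\NP), PP/(PP\NP), S/(S\NP)}; S ∉ chart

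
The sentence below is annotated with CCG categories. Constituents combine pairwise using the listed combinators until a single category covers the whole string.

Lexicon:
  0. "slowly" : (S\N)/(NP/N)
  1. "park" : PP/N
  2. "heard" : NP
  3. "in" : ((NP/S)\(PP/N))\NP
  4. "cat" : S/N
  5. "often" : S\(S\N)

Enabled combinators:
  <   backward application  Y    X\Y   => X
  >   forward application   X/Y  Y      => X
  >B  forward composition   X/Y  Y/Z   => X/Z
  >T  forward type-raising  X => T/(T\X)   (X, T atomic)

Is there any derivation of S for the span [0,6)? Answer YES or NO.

[0,6] S   <
  [0,5] S\N   >
    [0,1] "slowly" : (S\N)/(NP/N)
    [1,5] NP/N   >B
      [1,4] NP/S   <
        [1,2] "park" : PP/N
        [2,4] (NP/S)\(PP/N)   <
          [2,3] "heard" : NP
          [3,4] "in" : ((NP/S)\(PP/N))\NP
      [4,5] "cat" : S/N
  [5,6] "often" : S\(S\N)

YES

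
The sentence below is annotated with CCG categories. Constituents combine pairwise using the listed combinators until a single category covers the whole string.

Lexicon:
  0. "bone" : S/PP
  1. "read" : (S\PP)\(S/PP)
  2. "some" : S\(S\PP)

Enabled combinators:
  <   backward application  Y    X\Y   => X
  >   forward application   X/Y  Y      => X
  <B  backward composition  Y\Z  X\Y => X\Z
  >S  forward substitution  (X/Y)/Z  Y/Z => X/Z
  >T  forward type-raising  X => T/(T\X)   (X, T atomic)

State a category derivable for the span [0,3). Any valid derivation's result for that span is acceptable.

[0,3] S   <
  [0,2] S\PP   <
    [0,1] "bone" : S/PP
    [1,2] "read" : (S\PP)\(S/PP)
  [2,3] "some" : S\(S\PP)

S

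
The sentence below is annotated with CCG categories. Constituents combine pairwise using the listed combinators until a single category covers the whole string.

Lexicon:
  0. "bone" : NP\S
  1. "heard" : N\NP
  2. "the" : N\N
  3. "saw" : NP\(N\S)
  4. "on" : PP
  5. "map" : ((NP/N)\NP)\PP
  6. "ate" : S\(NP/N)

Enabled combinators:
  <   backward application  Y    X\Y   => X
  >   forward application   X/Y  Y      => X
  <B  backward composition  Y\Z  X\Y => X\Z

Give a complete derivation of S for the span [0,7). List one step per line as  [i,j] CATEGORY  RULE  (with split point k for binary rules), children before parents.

[0,7] S   <
  [0,6] NP/N   <
    [0,4] NP   <
      [0,3] N\S   <B
        [0,2] N\S   <B
          [0,1] "bone" : NP\S
          [1,2] "heard" : N\NP
        [2,3] "the" : N\N
      [3,4] "saw" : NP\(N\S)
    [4,6] (NP/N)\NP   <
      [4,5] "on" : PP
      [5,6] "map" : ((NP/N)\NP)\PP
  [6,7] "ate" : S\(NP/N)

[0,1] NP\S  lex  "bone"
[1,2] N\NP  lex  "heard"
[0,2] N\S  <B  k=1
[2,3] N\N  lex  "the"
[0,3] N\S  <B  k=2
[3,4] NP\(N\S)  lex  "saw"
[0,4] NP  <  k=3
[4,5] PP  lex  "on"
[5,6] ((NP/N)\NP)\PP  lex  "map"
[4,6] (NP/N)\NP  <  k=5
[0,6] NP/N  <  k=4
[6,7] S\(NP/N)  lex  "ate"
[0,7] S  <  k=6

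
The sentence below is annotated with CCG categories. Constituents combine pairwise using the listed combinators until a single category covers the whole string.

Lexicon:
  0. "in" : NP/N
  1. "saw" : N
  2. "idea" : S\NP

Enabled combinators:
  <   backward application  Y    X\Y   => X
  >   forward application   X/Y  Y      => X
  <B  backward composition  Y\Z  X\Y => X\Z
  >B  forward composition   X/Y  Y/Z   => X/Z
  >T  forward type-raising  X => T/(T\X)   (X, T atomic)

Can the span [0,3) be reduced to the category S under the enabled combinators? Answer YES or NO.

YES

[0,3] S   <
  [0,2] NP   >
    [0,1] "in" : NP/N
    [1,2] "saw" : N
  [2,3] "idea" : S\NP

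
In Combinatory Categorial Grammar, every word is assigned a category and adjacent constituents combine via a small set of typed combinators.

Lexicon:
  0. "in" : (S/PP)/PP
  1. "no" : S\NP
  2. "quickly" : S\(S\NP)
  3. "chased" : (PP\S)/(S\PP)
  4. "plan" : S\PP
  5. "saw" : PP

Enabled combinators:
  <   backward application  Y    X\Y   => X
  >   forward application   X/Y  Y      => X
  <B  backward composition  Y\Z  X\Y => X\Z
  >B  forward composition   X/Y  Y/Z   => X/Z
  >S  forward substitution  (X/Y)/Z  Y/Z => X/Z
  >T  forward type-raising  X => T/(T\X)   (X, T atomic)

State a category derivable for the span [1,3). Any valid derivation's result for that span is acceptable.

[0,6] S   >
  [0,5] S/PP   >
    [0,1] "in" : (S/PP)/PP
    [1,5] PP   <
      [1,3] S   <
        [1,2] "no" : S\NP
        [2,3] "quickly" : S\(S\NP)
      [3,5] PP\S   >
        [3,4] "chased" : (PP\S)/(S\PP)
        [4,5] "plan" : S\PP
  [5,6] "saw" : PP

S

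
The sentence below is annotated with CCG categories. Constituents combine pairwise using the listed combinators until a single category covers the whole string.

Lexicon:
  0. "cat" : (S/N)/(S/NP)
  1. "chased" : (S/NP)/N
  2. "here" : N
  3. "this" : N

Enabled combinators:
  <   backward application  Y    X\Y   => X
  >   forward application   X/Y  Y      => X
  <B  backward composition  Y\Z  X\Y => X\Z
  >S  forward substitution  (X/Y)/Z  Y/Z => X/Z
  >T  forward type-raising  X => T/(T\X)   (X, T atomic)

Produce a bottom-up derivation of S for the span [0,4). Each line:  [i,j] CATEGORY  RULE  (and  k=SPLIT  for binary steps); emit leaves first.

[0,1] (S/N)/(S/NP)  lex  "cat"
[1,2] (S/NP)/N  lex  "chased"
[2,3] N  lex  "here"
[1,3] S/NP  >  k=2
[0,3] S/N  >  k=1
[3,4] N  lex  "this"
[0,4] S  >  k=3

[0,4] S   >
  [0,3] S/N   >
    [0,1] "cat" : (S/N)/(S/NP)
    [1,3] S/NP   >
      [1,2] "chased" : (S/NP)/N
      [2,3] "here" : N
  [3,4] "this" : N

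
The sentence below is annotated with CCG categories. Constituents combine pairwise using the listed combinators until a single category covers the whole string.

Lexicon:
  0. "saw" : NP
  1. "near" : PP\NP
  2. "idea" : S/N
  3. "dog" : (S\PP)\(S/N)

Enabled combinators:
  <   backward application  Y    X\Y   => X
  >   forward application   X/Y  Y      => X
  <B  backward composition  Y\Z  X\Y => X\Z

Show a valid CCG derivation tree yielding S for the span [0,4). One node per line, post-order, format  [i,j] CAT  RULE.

[0,1] NP  lex  "saw"
[1,2] PP\NP  lex  "near"
[0,2] PP  <  k=1
[2,3] S/N  lex  "idea"
[3,4] (S\PP)\(S/N)  lex  "dog"
[2,4] S\PP  <  k=3
[0,4] S  <  k=2

[0,4] S   <
  [0,2] PP   <
    [0,1] "saw" : NP
    [1,2] "near" : PP\NP
  [2,4] S\PP   <
    [2,3] "idea" : S/N
    [3,4] "dog" : (S\PP)\(S/N)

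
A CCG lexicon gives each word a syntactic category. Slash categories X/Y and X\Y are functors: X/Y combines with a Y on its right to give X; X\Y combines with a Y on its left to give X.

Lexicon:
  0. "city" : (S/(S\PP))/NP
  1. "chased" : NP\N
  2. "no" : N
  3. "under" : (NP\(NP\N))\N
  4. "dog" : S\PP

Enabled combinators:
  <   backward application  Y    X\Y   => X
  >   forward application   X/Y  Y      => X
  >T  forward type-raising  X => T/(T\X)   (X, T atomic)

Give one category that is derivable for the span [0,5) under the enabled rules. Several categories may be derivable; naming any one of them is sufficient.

[0,5] S   >
  [0,4] S/(S\PP)   >
    [0,1] "city" : (S/(S\PP))/NP
    [1,4] NP   <
      [1,2] "chased" : NP\N
      [2,4] NP\(NP\N)   <
        [2,3] "no" : N
        [3,4] "under" : (NP\(NP\N))\N
  [4,5] "dog" : S\PP

S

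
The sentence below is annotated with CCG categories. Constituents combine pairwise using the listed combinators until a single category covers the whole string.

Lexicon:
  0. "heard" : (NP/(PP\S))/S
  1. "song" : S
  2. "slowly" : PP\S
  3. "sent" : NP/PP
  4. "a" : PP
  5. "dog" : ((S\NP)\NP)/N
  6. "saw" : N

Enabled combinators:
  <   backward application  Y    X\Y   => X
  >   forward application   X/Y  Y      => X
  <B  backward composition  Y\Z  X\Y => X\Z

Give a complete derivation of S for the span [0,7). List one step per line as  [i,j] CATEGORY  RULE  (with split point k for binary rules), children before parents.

[0,7] S   <
  [0,3] NP   >
    [0,2] NP/(PP\S)   >
      [0,1] "heard" : (NP/(PP\S))/S
      [1,2] "song" : S
    [2,3] "slowly" : PP\S
  [3,7] S\NP   <
    [3,5] NP   >
      [3,4] "sent" : NP/PP
      [4,5] "a" : PP
    [5,7] (S\NP)\NP   >
      [5,6] "dog" : ((S\NP)\NP)/N
      [6,7] "saw" : N

[0,1] (NP/(PP\S))/S  lex  "heard"
[1,2] S  lex  "song"
[0,2] NP/(PP\S)  >  k=1
[2,3] PP\S  lex  "slowly"
[0,3] NP  >  k=2
[3,4] NP/PP  lex  "sent"
[4,5] PP  lex  "a"
[3,5] NP  >  k=4
[5,6] ((S\NP)\NP)/N  lex  "dog"
[6,7] N  lex  "saw"
[5,7] (S\NP)\NP  >  k=6
[3,7] S\NP  <  k=5
[0,7] S  <  k=3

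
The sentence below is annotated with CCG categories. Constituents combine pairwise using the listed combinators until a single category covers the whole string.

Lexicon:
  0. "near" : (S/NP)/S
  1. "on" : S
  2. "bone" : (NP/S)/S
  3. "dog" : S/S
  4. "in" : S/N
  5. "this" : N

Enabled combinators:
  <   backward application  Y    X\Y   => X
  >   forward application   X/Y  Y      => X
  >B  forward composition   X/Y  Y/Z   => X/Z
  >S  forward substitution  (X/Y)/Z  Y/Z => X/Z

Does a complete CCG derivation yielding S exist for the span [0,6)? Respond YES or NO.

YES

[0,6] S   >
  [0,2] S/NP   >
    [0,1] "near" : (S/NP)/S
    [1,2] "on" : S
  [2,6] NP   >
    [2,4] NP/S   >S
      [2,3] "bone" : (NP/S)/S
      [3,4] "dog" : S/S
    [4,6] S   >
      [4,5] "in" : S/N
      [5,6] "this" : N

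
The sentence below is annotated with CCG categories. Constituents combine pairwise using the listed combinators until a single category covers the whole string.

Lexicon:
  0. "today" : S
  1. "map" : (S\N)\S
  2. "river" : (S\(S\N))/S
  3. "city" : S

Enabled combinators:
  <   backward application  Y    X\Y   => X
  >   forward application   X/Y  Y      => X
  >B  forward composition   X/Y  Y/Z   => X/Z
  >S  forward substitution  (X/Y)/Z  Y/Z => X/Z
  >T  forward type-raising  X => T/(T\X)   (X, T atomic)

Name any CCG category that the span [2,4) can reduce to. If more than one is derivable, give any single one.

S\(S\N)

[0,4] S   <
  [0,2] S\N   <
    [0,1] "today" : S
    [1,2] "map" : (S\N)\S
  [2,4] S\(S\N)   >
    [2,3] "river" : (S\(S\N))/S
    [3,4] "city" : S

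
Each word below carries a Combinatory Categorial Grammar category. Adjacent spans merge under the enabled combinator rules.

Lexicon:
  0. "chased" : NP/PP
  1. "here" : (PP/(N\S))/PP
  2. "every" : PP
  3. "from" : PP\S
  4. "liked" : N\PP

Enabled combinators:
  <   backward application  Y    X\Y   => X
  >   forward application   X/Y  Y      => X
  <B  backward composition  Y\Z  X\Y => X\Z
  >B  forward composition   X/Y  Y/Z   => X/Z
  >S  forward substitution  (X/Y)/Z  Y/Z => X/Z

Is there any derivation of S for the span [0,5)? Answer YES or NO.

NP/PP (PP/(N\S))/PP PP PP\S N\PP
CKY chart[0,5] = {NP}; S ∉ chart

NO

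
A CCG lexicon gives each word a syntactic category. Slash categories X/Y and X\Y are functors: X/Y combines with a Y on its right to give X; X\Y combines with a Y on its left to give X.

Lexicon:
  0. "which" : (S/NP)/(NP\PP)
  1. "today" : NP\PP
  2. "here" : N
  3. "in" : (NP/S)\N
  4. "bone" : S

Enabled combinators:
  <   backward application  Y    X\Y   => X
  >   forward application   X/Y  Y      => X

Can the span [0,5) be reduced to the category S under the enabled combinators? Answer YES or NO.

[0,5] S   >
  [0,2] S/NP   >
    [0,1] "which" : (S/NP)/(NP\PP)
    [1,2] "today" : NP\PP
  [2,5] NP   >
    [2,4] NP/S   <
      [2,3] "here" : N
      [3,4] "in" : (NP/S)\N
    [4,5] "bone" : S

YES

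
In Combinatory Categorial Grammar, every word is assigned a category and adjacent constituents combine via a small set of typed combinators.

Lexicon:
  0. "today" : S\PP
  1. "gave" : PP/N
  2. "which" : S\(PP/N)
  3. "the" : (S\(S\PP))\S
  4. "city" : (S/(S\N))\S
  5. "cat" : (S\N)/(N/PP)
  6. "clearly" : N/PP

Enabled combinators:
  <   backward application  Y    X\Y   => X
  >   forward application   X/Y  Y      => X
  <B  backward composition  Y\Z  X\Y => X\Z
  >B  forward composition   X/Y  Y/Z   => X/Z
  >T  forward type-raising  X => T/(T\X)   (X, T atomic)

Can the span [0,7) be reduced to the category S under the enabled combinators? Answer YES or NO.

[0,7] S   >
  [0,5] S/(S\N)   <
    [0,4] S   <
      [0,1] "today" : S\PP
      [1,4] S\(S\PP)   <
        [1,3] S   <
          [1,2] "gave" : PP/N
          [2,3] "which" : S\(PP/N)
        [3,4] "the" : (S\(S\PP))\S
    [4,5] "city" : (S/(S\N))\S
  [5,7] S\N   >
    [5,6] "cat" : (S\N)/(N/PP)
    [6,7] "clearly" : N/PP

YES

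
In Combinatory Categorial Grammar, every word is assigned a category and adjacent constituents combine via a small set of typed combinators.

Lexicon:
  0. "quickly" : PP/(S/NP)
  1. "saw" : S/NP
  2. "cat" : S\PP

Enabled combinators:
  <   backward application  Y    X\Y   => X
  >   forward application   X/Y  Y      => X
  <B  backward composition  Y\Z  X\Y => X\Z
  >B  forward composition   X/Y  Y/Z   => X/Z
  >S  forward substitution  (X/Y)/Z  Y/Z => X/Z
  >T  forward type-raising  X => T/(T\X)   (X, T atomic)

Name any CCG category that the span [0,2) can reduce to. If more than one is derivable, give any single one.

PP

[0,3] S   <
  [0,2] PP   >
    [0,1] "quickly" : PP/(S/NP)
    [1,2] "saw" : S/NP
  [2,3] "cat" : S\PP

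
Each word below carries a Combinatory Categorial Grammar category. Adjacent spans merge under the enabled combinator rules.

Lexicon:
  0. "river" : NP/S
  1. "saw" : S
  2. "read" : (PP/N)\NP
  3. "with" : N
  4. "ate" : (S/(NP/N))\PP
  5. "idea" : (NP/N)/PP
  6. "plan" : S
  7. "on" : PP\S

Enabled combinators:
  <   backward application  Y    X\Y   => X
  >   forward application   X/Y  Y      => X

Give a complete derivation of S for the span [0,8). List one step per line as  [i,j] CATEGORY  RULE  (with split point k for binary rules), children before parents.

[0,8] S   >
  [0,5] S/(NP/N)   <
    [0,4] PP   >
      [0,3] PP/N   <
        [0,2] NP   >
          [0,1] "river" : NP/S
          [1,2] "saw" : S
        [2,3] "read" : (PP/N)\NP
      [3,4] "with" : N
    [4,5] "ate" : (S/(NP/N))\PP
  [5,8] NP/N   >
    [5,6] "idea" : (NP/N)/PP
    [6,8] PP   <
      [6,7] "plan" : S
      [7,8] "on" : PP\S

[0,1] NP/S  lex  "river"
[1,2] S  lex  "saw"
[0,2] NP  >  k=1
[2,3] (PP/N)\NP  lex  "read"
[0,3] PP/N  <  k=2
[3,4] N  lex  "with"
[0,4] PP  >  k=3
[4,5] (S/(NP/N))\PP  lex  "ate"
[0,5] S/(NP/N)  <  k=4
[5,6] (NP/N)/PP  lex  "idea"
[6,7] S  lex  "plan"
[7,8] PP\S  lex  "on"
[6,8] PP  <  k=7
[5,8] NP/N  >  k=6
[0,8] S  >  k=5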